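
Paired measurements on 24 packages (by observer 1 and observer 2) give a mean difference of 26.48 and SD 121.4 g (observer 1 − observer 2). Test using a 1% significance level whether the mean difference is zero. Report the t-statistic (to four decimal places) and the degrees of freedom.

H0: μ_d = 0; H1: μ_d ≠ 0 (paired t-test on the differences, two-sided).
t = d̄/(s_d/√n) = 26.48/(121.4/√24) = 1.0686
df = n − 1 = 23
Two-sided p-value ≈ 0.296
Since p ≈ 0.296 > α = 0.01, fail to reject H0; the evidence is not statistically significant.

t = 1.0686, df = 23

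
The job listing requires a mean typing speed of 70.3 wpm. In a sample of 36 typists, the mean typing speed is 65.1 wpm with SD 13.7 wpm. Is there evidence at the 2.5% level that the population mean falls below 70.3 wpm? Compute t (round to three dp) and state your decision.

H0: μ = 70.3; H1: μ < 70.3 (one-sample t-test, left-tailed).
t = (x̄ − μ₀)/(s/√n) = (65.1 − 70.3)/(13.7/√36) = -2.277
df = n − 1 = 35
p-value = P(T ≤ -2.277) ≈ 0.014
Since p ≈ 0.014 < α = 0.025, reject H0; the evidence is statistically significant.

t = -2.277; reject H0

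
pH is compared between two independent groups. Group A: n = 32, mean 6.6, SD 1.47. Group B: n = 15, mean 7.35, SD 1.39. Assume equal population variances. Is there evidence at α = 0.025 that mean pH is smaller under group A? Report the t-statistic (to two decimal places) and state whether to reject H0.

Let group 1 = group A, group 2 = group B. H0: μ_1 = μ_2; H1: μ_1 < μ_2 (two-sample pooled-variance t-test, left-tailed).
s_p² = [(32−1)·1.47² + (15−1)·1.39²]/(32+15−2) = 2.08972
t = (6.6 − 7.35)/√[2.08972·(1/32 + 1/15)] = -1.66
df = n₁ + n₂ − 2 = 45
p-value = P(T ≤ -1.66) ≈ 0.0521
Since p ≈ 0.0521 > α = 0.025, fail to reject H0; the data do not provide sufficient evidence against H0.

t = -1.66; fail to reject H0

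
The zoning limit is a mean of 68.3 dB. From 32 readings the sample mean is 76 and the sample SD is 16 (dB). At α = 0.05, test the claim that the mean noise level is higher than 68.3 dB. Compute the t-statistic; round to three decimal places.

2.722

H0: μ = 68.3; H1: μ > 68.3 (one-sample t-test, right-tailed).
t = (x̄ − μ₀)/(s/√n) = (76 − 68.3)/(16/√32) = 2.722
df = n − 1 = 31
p-value = P(T ≥ 2.722) ≈ 0.0053
Since p ≈ 0.0053 < α = 0.05, reject H0; the data support H1.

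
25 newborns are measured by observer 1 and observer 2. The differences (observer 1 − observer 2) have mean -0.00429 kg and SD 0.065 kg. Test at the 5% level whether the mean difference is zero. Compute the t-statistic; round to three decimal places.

-0.330

H0: μ_d = 0; H1: μ_d ≠ 0 (paired t-test on the differences, two-sided).
t = d̄/(s_d/√n) = -0.00429/(0.065/√25) = -0.330
df = n − 1 = 24
Two-sided p-value ≈ 0.7443
Since p ≈ 0.7443 > α = 0.05, fail to reject H0; the data do not provide sufficient evidence against H0.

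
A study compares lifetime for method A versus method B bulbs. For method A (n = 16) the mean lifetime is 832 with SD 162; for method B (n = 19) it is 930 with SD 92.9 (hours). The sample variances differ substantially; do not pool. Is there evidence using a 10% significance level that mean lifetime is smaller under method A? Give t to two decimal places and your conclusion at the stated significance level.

Let group 1 = method A, group 2 = method B. H0: μ_1 = μ_2; H1: μ_1 < μ_2 (Welch's two-sample t-test, left-tailed).
t = (x̄_1 − x̄_2)/√(s_1²/n_1 + s_2²/n_2) = (832 − 930)/√(162²/16 + 92.9²/19) = -2.14
Welch–Satterthwaite df ≈ 22.99
p-value = P(T ≤ -2.14) ≈ 0.0215
Since p ≈ 0.0215 < α = 0.1, reject H0; the evidence is statistically significant.

t = -2.14; reject H0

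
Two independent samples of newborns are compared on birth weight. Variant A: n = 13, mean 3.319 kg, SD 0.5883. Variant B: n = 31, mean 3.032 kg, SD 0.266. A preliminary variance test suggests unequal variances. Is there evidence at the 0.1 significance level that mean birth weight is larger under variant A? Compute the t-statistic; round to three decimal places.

1.688

Let group 1 = variant A, group 2 = variant B. H0: μ_1 = μ_2; H1: μ_1 > μ_2 (Welch's two-sample t-test, right-tailed).
t = (x̄_1 − x̄_2)/√(s_1²/n_1 + s_2²/n_2) = (3.319 − 3.032)/√(0.5883²/13 + 0.266²/31) = 1.688
Welch–Satterthwaite df ≈ 14.10
p-value = P(T ≥ 1.688) ≈ 0.0567
Since p ≈ 0.0567 < α = 0.1, reject H0; the evidence is statistically significant.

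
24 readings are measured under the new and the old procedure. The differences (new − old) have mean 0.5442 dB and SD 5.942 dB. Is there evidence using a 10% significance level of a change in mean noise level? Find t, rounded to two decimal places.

H0: μ_d = 0; H1: μ_d ≠ 0 (paired t-test on the differences, two-sided).
t = d̄/(s_d/√n) = 0.5442/(5.942/√24) = 0.45
df = n − 1 = 23
Two-sided p-value ≈ 0.6579
Since p ≈ 0.6579 > α = 0.1, fail to reject H0; the data do not provide sufficient evidence against H0.

0.45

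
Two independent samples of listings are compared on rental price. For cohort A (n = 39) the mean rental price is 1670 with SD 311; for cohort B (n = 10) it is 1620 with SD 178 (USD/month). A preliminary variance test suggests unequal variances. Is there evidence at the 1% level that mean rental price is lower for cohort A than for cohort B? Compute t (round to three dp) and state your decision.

t = 0.665; fail to reject H0

Let group 1 = cohort A, group 2 = cohort B. H0: μ_1 = μ_2; H1: μ_1 < μ_2 (Welch's two-sample t-test, left-tailed).
t = (x̄_1 − x̄_2)/√(s_1²/n_1 + s_2²/n_2) = (1670 − 1620)/√(311²/39 + 178²/10) = 0.665
Welch–Satterthwaite df ≈ 24.98
p-value = P(T ≤ 0.665) ≈ 0.7440
Since p ≈ 0.7440 > α = 0.01, fail to reject H0; the evidence is not statistically significant.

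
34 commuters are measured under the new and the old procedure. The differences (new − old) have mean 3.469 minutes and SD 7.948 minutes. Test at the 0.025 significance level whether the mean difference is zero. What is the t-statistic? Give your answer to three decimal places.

2.545

H0: μ_d = 0; H1: μ_d ≠ 0 (paired t-test on the differences, two-sided).
t = d̄/(s_d/√n) = 3.469/(7.948/√34) = 2.545
df = n − 1 = 33
Two-sided p-value ≈ 0.0158
Since p ≈ 0.0158 < α = 0.025, reject H0; the evidence is statistically significant.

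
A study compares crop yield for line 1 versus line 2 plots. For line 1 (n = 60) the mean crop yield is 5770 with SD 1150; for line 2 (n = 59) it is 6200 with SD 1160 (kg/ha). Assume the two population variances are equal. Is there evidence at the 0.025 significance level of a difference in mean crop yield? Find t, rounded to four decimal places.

Let group 1 = line 1, group 2 = line 2. H0: μ_1 = μ_2; H1: μ_1 ≠ μ_2 (two-sample pooled-variance t-test, two-sided).
s_p² = [(60−1)·1150² + (59−1)·1160²]/(60+59−2) = 1333950
t = (5770 − 6200)/√[1333950·(1/60 + 1/59)] = -2.0306
df = n₁ + n₂ − 2 = 117
Two-sided p-value ≈ 0.045
Since p ≈ 0.045 > α = 0.025, fail to reject H0; the evidence is not statistically significant.

-2.0306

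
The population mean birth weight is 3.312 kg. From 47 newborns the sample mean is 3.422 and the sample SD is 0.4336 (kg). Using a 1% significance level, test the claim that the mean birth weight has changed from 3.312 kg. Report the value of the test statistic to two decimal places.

1.74

H0: μ = 3.312; H1: μ ≠ 3.312 (one-sample t-test, two-sided).
t = (x̄ − μ₀)/(s/√n) = (3.422 − 3.312)/(0.4336/√47) = 1.74
df = n − 1 = 46
Two-sided p-value ≈ 0.089
Since p ≈ 0.089 > α = 0.01, fail to reject H0; the evidence is not statistically significant.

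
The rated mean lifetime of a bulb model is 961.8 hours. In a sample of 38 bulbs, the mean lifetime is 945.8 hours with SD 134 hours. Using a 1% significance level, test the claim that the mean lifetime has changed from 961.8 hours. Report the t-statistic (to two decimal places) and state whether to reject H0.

t = -0.74; fail to reject H0

H0: μ = 961.8; H1: μ ≠ 961.8 (one-sample t-test, two-sided).
t = (x̄ − μ₀)/(s/√n) = (945.8 − 961.8)/(134/√38) = -0.74
df = n − 1 = 37
Two-sided p-value ≈ 0.4663
Since p ≈ 0.4663 > α = 0.01, fail to reject H0; the evidence is not statistically significant.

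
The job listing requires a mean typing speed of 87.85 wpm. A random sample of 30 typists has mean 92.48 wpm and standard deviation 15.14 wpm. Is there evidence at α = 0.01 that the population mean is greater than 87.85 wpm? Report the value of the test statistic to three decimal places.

H0: μ = 87.85; H1: μ > 87.85 (one-sample t-test, right-tailed).
t = (x̄ − μ₀)/(s/√n) = (92.48 − 87.85)/(15.14/√30) = 1.675
df = n − 1 = 29
p-value = P(T ≥ 1.675) ≈ 0.0523
Since p ≈ 0.0523 > α = 0.01, fail to reject H0; the evidence is not statistically significant.

1.675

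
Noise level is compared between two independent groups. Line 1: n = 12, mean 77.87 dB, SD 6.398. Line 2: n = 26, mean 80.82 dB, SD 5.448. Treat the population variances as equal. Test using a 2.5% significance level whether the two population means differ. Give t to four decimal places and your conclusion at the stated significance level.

t = -1.4688; fail to reject H0

Let group 1 = line 1, group 2 = line 2. H0: μ_1 = μ_2; H1: μ_1 ≠ μ_2 (two-sample pooled-variance t-test, two-sided).
s_p² = [(12−1)·6.398² + (26−1)·5.448²]/(12+26−2) = 33.1193
t = (77.87 − 80.82)/√[33.1193·(1/12 + 1/26)] = -1.4688
df = n₁ + n₂ − 2 = 36
Two-sided p-value ≈ 0.151
Since p ≈ 0.151 > α = 0.025, fail to reject H0; the evidence is not statistically significant.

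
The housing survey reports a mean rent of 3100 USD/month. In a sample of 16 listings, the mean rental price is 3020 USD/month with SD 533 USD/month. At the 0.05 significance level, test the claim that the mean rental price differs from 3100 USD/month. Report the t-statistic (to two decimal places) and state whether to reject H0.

t = -0.60; fail to reject H0

H0: μ = 3100; H1: μ ≠ 3100 (one-sample t-test, two-sided).
t = (x̄ − μ₀)/(s/√n) = (3020 − 3100)/(533/√16) = -0.60
df = n − 1 = 15
Two-sided p-value ≈ 0.5572
Since p ≈ 0.5572 > α = 0.05, fail to reject H0; the data do not provide sufficient evidence against H0.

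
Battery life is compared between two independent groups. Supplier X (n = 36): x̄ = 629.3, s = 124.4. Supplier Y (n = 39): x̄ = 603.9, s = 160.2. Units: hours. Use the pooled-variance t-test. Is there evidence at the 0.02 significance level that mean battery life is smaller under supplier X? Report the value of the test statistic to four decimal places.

0.7624

Let group 1 = supplier X, group 2 = supplier Y. H0: μ_1 = μ_2; H1: μ_1 < μ_2 (two-sample pooled-variance t-test, left-tailed).
s_p² = [(36−1)·124.4² + (39−1)·160.2²]/(36+39−2) = 20779.1
t = (629.3 − 603.9)/√[20779.1·(1/36 + 1/39)] = 0.7624
df = n₁ + n₂ − 2 = 73
p-value = P(T ≤ 0.7624) ≈ 0.7759
Since p ≈ 0.7759 > α = 0.02, fail to reject H0; the evidence is not statistically significant.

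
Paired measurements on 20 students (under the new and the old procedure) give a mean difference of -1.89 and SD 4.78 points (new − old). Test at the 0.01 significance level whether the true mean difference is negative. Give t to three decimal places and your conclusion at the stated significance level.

H0: μ_d = 0; H1: μ_d < 0 (paired t-test on the differences, left-tailed).
t = d̄/(s_d/√n) = -1.89/(4.78/√20) = -1.768
df = n − 1 = 19
p-value = P(T ≤ -1.768) ≈ 0.047
Since p ≈ 0.047 > α = 0.01, fail to reject H0; the evidence is not statistically significant.

t = -1.768; fail to reject H0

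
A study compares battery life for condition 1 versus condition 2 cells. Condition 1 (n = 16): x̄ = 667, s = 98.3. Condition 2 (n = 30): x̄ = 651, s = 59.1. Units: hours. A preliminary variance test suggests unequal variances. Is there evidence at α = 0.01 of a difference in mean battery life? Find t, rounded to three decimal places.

0.596

Let group 1 = condition 1, group 2 = condition 2. H0: μ_1 = μ_2; H1: μ_1 ≠ μ_2 (Welch's two-sample t-test, two-sided).
t = (x̄_1 − x̄_2)/√(s_1²/n_1 + s_2²/n_2) = (667 − 651)/√(98.3²/16 + 59.1²/30) = 0.596
Welch–Satterthwaite df ≈ 20.94
Two-sided p-value ≈ 0.557
Since p ≈ 0.557 > α = 0.01, fail to reject H0; the data do not provide sufficient evidence against H0.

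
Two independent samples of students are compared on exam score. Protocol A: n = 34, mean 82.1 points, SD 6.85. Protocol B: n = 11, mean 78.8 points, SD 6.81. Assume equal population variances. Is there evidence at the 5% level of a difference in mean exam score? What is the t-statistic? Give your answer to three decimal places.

Let group 1 = protocol A, group 2 = protocol B. H0: μ_1 = μ_2; H1: μ_1 ≠ μ_2 (two-sample pooled-variance t-test, two-sided).
s_p² = [(34−1)·6.85² + (11−1)·6.81²]/(34+11−2) = 46.7954
t = (82.1 − 78.8)/√[46.7954·(1/34 + 1/11)] = 1.391
df = n₁ + n₂ − 2 = 43
Two-sided p-value ≈ 0.171
Since p ≈ 0.171 > α = 0.05, fail to reject H0; the data do not provide sufficient evidence against H0.

1.391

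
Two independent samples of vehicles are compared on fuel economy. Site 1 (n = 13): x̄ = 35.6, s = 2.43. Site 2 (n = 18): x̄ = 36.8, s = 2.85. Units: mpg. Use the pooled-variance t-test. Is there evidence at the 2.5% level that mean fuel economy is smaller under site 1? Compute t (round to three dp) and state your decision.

t = -1.228; fail to reject H0

Let group 1 = site 1, group 2 = site 2. H0: μ_1 = μ_2; H1: μ_1 < μ_2 (two-sample pooled-variance t-test, left-tailed).
s_p² = [(13−1)·2.43² + (18−1)·2.85²]/(13+18−2) = 7.20487
t = (35.6 − 36.8)/√[7.20487·(1/13 + 1/18)] = -1.228
df = n₁ + n₂ − 2 = 29
p-value = P(T ≤ -1.228) ≈ 0.1146
Since p ≈ 0.1146 > α = 0.025, fail to reject H0; the data do not provide sufficient evidence against H0.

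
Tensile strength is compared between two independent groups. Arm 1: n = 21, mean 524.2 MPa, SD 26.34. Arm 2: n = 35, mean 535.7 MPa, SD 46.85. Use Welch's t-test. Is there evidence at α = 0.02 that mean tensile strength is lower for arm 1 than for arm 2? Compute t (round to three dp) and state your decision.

t = -1.175; fail to reject H0

Let group 1 = arm 1, group 2 = arm 2. H0: μ_1 = μ_2; H1: μ_1 < μ_2 (Welch's two-sample t-test, left-tailed).
t = (x̄_1 − x̄_2)/√(s_1²/n_1 + s_2²/n_2) = (524.2 − 535.7)/√(26.34²/21 + 46.85²/35) = -1.175
Welch–Satterthwaite df ≈ 53.85
p-value = P(T ≤ -1.175) ≈ 0.1225
Since p ≈ 0.1225 > α = 0.02, fail to reject H0; the evidence is not statistically significant.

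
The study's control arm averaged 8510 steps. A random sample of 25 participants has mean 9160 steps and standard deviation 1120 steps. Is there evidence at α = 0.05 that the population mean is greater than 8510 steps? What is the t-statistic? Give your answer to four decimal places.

H0: μ = 8510; H1: μ > 8510 (one-sample t-test, right-tailed).
t = (x̄ − μ₀)/(s/√n) = (9160 − 8510)/(1120/√25) = 2.9018
df = n − 1 = 24
p-value = P(T ≥ 2.9018) ≈ 0.0039
Since p ≈ 0.0039 < α = 0.05, reject H0; the evidence is statistically significant.

2.9018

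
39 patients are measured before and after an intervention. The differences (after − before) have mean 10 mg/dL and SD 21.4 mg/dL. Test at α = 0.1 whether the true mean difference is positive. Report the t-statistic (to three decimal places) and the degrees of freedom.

t = 2.918, df = 38

H0: μ_d = 0; H1: μ_d > 0 (paired t-test on the differences, right-tailed).
t = d̄/(s_d/√n) = 10/(21.4/√39) = 2.918
df = n − 1 = 38
p-value = P(T ≥ 2.918) ≈ 0.003
Since p ≈ 0.003 < α = 0.1, reject H0; the data support H1.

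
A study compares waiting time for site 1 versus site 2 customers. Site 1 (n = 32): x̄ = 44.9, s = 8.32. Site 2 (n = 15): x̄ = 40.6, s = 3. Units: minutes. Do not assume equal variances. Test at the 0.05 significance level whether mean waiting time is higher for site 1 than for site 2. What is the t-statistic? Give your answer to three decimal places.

Let group 1 = site 1, group 2 = site 2. H0: μ_1 = μ_2; H1: μ_1 > μ_2 (Welch's two-sample t-test, right-tailed).
t = (x̄_1 − x̄_2)/√(s_1²/n_1 + s_2²/n_2) = (44.9 − 40.6)/√(8.32²/32 + 3²/15) = 2.587
Welch–Satterthwaite df ≈ 43.22
p-value = P(T ≥ 2.587) ≈ 0.0066
Since p ≈ 0.0066 < α = 0.05, reject H0; the data support H1.

2.587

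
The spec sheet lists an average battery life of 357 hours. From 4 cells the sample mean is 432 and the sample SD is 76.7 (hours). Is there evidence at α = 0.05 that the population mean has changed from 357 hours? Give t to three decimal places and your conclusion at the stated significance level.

t = 1.956; fail to reject H0

H0: μ = 357; H1: μ ≠ 357 (one-sample t-test, two-sided).
t = (x̄ − μ₀)/(s/√n) = (432 − 357)/(76.7/√4) = 1.956
df = n − 1 = 3
Two-sided p-value ≈ 0.145
Since p ≈ 0.145 > α = 0.05, fail to reject H0; the evidence is not statistically significant.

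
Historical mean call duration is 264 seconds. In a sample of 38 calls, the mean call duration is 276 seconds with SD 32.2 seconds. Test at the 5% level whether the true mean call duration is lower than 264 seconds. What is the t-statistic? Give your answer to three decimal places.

2.297

H0: μ = 264; H1: μ < 264 (one-sample t-test, left-tailed).
t = (x̄ − μ₀)/(s/√n) = (276 − 264)/(32.2/√38) = 2.297
df = n − 1 = 37
p-value = P(T ≤ 2.297) ≈ 0.9863
Since p ≈ 0.9863 > α = 0.05, fail to reject H0; the evidence is not statistically significant.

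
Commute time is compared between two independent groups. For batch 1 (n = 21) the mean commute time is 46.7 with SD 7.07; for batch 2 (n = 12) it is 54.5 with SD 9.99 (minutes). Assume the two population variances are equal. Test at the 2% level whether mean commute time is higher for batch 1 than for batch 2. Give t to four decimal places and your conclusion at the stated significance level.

t = -2.6204; fail to reject H0

Let group 1 = batch 1, group 2 = batch 2. H0: μ_1 = μ_2; H1: μ_1 > μ_2 (two-sample pooled-variance t-test, right-tailed).
s_p² = [(21−1)·7.07² + (12−1)·9.99²]/(21+12−2) = 67.6613
t = (46.7 − 54.5)/√[67.6613·(1/21 + 1/12)] = -2.6204
df = n₁ + n₂ − 2 = 31
p-value = P(T ≥ -2.6204) ≈ 0.993
Since p ≈ 0.993 > α = 0.02, fail to reject H0; the evidence is not statistically significant.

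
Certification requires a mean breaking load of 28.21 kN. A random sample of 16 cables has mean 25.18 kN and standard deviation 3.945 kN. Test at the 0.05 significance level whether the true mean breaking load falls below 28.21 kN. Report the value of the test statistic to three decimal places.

H0: μ = 28.21; H1: μ < 28.21 (one-sample t-test, left-tailed).
t = (x̄ − μ₀)/(s/√n) = (25.18 − 28.21)/(3.945/√16) = -3.072
df = n − 1 = 15
p-value = P(T ≤ -3.072) ≈ 0.004
Since p ≈ 0.004 < α = 0.05, reject H0; the data support H1.

-3.072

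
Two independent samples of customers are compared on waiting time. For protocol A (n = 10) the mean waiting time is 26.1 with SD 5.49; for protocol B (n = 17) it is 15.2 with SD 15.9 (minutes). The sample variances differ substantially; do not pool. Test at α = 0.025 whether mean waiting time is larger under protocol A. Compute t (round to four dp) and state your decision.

t = 2.5774; reject H0

Let group 1 = protocol A, group 2 = protocol B. H0: μ_1 = μ_2; H1: μ_1 > μ_2 (Welch's two-sample t-test, right-tailed).
t = (x̄_1 − x̄_2)/√(s_1²/n_1 + s_2²/n_2) = (26.1 − 15.2)/√(5.49²/10 + 15.9²/17) = 2.5774
Welch–Satterthwaite df ≈ 21.57
p-value = P(T ≥ 2.5774) ≈ 0.009
Since p ≈ 0.009 < α = 0.025, reject H0; the evidence is statistically significant.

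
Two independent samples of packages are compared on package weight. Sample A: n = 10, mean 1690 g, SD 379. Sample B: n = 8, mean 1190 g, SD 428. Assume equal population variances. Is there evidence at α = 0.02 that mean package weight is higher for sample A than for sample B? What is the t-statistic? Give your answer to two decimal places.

Let group 1 = sample A, group 2 = sample B. H0: μ_1 = μ_2; H1: μ_1 > μ_2 (two-sample pooled-variance t-test, right-tailed).
s_p² = [(10−1)·379² + (8−1)·428²]/(10+8−2) = 160941
t = (1690 − 1190)/√[160941·(1/10 + 1/8)] = 2.63
df = n₁ + n₂ − 2 = 16
p-value = P(T ≥ 2.63) ≈ 0.009
Since p ≈ 0.009 < α = 0.02, reject H0; the evidence is statistically significant.

2.63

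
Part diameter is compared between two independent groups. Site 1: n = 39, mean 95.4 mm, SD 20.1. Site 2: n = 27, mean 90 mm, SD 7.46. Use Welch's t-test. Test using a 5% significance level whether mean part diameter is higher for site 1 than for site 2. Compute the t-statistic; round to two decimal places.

1.53

Let group 1 = site 1, group 2 = site 2. H0: μ_1 = μ_2; H1: μ_1 > μ_2 (Welch's two-sample t-test, right-tailed).
t = (x̄_1 − x̄_2)/√(s_1²/n_1 + s_2²/n_2) = (95.4 − 90)/√(20.1²/39 + 7.46²/27) = 1.53
Welch–Satterthwaite df ≈ 51.64
p-value = P(T ≥ 1.53) ≈ 0.066
Since p ≈ 0.066 > α = 0.05, fail to reject H0; the evidence is not statistically significant.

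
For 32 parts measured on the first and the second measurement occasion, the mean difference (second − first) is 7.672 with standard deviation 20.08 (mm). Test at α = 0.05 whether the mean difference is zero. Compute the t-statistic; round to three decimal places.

H0: μ_d = 0; H1: μ_d ≠ 0 (paired t-test on the differences, two-sided).
t = d̄/(s_d/√n) = 7.672/(20.08/√32) = 2.161
df = n − 1 = 31
Two-sided p-value ≈ 0.0385
Since p ≈ 0.0385 < α = 0.05, reject H0; the evidence is statistically significant.

2.161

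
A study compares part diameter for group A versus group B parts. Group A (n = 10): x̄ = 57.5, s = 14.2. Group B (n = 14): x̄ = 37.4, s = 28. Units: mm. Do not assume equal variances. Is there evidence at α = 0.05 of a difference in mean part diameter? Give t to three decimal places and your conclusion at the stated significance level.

Let group 1 = group A, group 2 = group B. H0: μ_1 = μ_2; H1: μ_1 ≠ μ_2 (Welch's two-sample t-test, two-sided).
t = (x̄_1 − x̄_2)/√(s_1²/n_1 + s_2²/n_2) = (57.5 − 37.4)/√(14.2²/10 + 28²/14) = 2.303
Welch–Satterthwaite df ≈ 20.25
Two-sided p-value ≈ 0.032
Since p ≈ 0.032 < α = 0.05, reject H0; the evidence is statistically significant.

t = 2.303; reject H0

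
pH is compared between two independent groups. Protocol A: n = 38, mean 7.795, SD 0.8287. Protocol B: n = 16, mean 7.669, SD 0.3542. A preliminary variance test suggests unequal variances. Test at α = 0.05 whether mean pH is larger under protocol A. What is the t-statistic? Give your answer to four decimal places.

0.7827

Let group 1 = protocol A, group 2 = protocol B. H0: μ_1 = μ_2; H1: μ_1 > μ_2 (Welch's two-sample t-test, right-tailed).
t = (x̄_1 − x̄_2)/√(s_1²/n_1 + s_2²/n_2) = (7.795 − 7.669)/√(0.8287²/38 + 0.3542²/16) = 0.7827
Welch–Satterthwaite df ≈ 51.95
p-value = P(T ≥ 0.7827) ≈ 0.219
Since p ≈ 0.219 > α = 0.05, fail to reject H0; the data do not provide sufficient evidence against H0.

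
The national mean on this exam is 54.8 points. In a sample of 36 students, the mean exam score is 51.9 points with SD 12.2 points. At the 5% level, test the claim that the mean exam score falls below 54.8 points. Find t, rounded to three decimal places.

-1.426

H0: μ = 54.8; H1: μ < 54.8 (one-sample t-test, left-tailed).
t = (x̄ − μ₀)/(s/√n) = (51.9 − 54.8)/(12.2/√36) = -1.426
df = n − 1 = 35
p-value = P(T ≤ -1.426) ≈ 0.0813
Since p ≈ 0.0813 > α = 0.05, fail to reject H0; the evidence is not statistically significant.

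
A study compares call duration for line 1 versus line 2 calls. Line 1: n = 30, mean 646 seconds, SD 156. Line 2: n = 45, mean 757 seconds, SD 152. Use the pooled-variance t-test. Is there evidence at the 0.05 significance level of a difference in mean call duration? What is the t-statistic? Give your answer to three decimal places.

-3.066

Let group 1 = line 1, group 2 = line 2. H0: μ_1 = μ_2; H1: μ_1 ≠ μ_2 (two-sample pooled-variance t-test, two-sided).
s_p² = [(30−1)·156² + (45−1)·152²]/(30+45−2) = 23593.4
t = (646 − 757)/√[23593.4·(1/30 + 1/45)] = -3.066
df = n₁ + n₂ − 2 = 73
Two-sided p-value ≈ 0.0030
Since p ≈ 0.0030 < α = 0.05, reject H0; the data support H1.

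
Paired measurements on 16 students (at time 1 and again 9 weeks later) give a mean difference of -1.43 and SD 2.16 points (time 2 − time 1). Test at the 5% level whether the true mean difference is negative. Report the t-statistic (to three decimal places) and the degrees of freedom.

t = -2.648, df = 15

H0: μ_d = 0; H1: μ_d < 0 (paired t-test on the differences, left-tailed).
t = d̄/(s_d/√n) = -1.43/(2.16/√16) = -2.648
df = n − 1 = 15
p-value = P(T ≤ -2.648) ≈ 0.0091
Since p ≈ 0.0091 < α = 0.05, reject H0; the data support H1.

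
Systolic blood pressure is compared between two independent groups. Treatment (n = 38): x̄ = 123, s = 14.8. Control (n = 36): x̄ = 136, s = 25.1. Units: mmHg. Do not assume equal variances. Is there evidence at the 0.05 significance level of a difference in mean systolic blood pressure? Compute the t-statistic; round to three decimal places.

Let group 1 = treatment, group 2 = control. H0: μ_1 = μ_2; H1: μ_1 ≠ μ_2 (Welch's two-sample t-test, two-sided).
t = (x̄_1 − x̄_2)/√(s_1²/n_1 + s_2²/n_2) = (123 − 136)/√(14.8²/38 + 25.1²/36) = -2.695
Welch–Satterthwaite df ≈ 56.10
Two-sided p-value ≈ 0.0093
Since p ≈ 0.0093 < α = 0.05, reject H0; the evidence is statistically significant.

-2.695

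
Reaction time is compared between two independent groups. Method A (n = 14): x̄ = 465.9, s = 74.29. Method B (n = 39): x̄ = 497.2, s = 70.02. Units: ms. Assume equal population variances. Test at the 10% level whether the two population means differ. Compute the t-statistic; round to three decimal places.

Let group 1 = method A, group 2 = method B. H0: μ_1 = μ_2; H1: μ_1 ≠ μ_2 (two-sample pooled-variance t-test, two-sided).
s_p² = [(14−1)·74.29² + (39−1)·70.02²]/(14+39−2) = 5059.87
t = (465.9 − 497.2)/√[5059.87·(1/14 + 1/39)] = -1.412
df = n₁ + n₂ − 2 = 51
Two-sided p-value ≈ 0.1639
Since p ≈ 0.1639 > α = 0.1, fail to reject H0; the evidence is not statistically significant.

-1.412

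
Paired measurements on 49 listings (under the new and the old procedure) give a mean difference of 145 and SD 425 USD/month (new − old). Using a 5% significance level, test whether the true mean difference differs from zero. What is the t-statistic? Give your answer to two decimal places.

2.39

H0: μ_d = 0; H1: μ_d ≠ 0 (paired t-test on the differences, two-sided).
t = d̄/(s_d/√n) = 145/(425/√49) = 2.39
df = n − 1 = 48
Two-sided p-value ≈ 0.021
Since p ≈ 0.021 < α = 0.05, reject H0; the evidence is statistically significant.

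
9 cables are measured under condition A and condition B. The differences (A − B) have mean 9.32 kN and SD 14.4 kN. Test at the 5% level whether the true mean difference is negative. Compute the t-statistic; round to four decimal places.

H0: μ_d = 0; H1: μ_d < 0 (paired t-test on the differences, left-tailed).
t = d̄/(s_d/√n) = 9.32/(14.4/√9) = 1.9417
df = n − 1 = 8
p-value = P(T ≤ 1.9417) ≈ 0.9559
Since p ≈ 0.9559 > α = 0.05, fail to reject H0; the data do not provide sufficient evidence against H0.

1.9417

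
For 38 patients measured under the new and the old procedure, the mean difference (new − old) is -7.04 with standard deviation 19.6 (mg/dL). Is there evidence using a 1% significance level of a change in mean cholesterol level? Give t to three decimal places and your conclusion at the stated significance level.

H0: μ_d = 0; H1: μ_d ≠ 0 (paired t-test on the differences, two-sided).
t = d̄/(s_d/√n) = -7.04/(19.6/√38) = -2.214
df = n − 1 = 37
Two-sided p-value ≈ 0.0331
Since p ≈ 0.0331 > α = 0.01, fail to reject H0; the data do not provide sufficient evidence against H0.

t = -2.214; fail to reject H0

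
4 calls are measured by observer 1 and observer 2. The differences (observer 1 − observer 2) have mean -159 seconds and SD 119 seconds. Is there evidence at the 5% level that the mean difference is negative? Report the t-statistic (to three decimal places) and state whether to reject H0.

t = -2.672; reject H0

H0: μ_d = 0; H1: μ_d < 0 (paired t-test on the differences, left-tailed).
t = d̄/(s_d/√n) = -159/(119/√4) = -2.672
df = n − 1 = 3
p-value = P(T ≤ -2.672) ≈ 0.0378
Since p ≈ 0.0378 < α = 0.05, reject H0; the evidence is statistically significant.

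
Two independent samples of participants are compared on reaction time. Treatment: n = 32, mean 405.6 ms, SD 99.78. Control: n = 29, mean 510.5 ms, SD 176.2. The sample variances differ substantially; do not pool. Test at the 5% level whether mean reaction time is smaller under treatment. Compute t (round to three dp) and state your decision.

Let group 1 = treatment, group 2 = control. H0: μ_1 = μ_2; H1: μ_1 < μ_2 (Welch's two-sample t-test, left-tailed).
t = (x̄_1 − x̄_2)/√(s_1²/n_1 + s_2²/n_2) = (405.6 − 510.5)/√(99.78²/32 + 176.2²/29) = -2.822
Welch–Satterthwaite df ≈ 43.33
p-value = P(T ≤ -2.822) ≈ 0.004
Since p ≈ 0.004 < α = 0.05, reject H0; the evidence is statistically significant.

t = -2.822; reject H0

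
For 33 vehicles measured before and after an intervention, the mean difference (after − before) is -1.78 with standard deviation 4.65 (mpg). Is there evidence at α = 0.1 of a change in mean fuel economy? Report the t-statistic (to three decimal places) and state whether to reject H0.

H0: μ_d = 0; H1: μ_d ≠ 0 (paired t-test on the differences, two-sided).
t = d̄/(s_d/√n) = -1.78/(4.65/√33) = -2.199
df = n − 1 = 32
Two-sided p-value ≈ 0.035
Since p ≈ 0.035 < α = 0.1, reject H0; the evidence is statistically significant.

t = -2.199; reject H0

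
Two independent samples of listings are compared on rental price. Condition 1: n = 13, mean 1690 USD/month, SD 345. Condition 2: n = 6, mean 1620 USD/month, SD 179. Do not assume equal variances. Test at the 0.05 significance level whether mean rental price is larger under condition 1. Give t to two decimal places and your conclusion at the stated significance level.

Let group 1 = condition 1, group 2 = condition 2. H0: μ_1 = μ_2; H1: μ_1 > μ_2 (Welch's two-sample t-test, right-tailed).
t = (x̄_1 − x̄_2)/√(s_1²/n_1 + s_2²/n_2) = (1690 − 1620)/√(345²/13 + 179²/6) = 0.58
Welch–Satterthwaite df ≈ 16.56
p-value = P(T ≥ 0.58) ≈ 0.284
Since p ≈ 0.284 > α = 0.05, fail to reject H0; the data do not provide sufficient evidence against H0.

t = 0.58; fail to reject H0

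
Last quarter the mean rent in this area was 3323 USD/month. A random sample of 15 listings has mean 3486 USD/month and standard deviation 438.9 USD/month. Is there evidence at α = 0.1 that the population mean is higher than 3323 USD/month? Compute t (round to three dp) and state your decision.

t = 1.438; reject H0

H0: μ = 3323; H1: μ > 3323 (one-sample t-test, right-tailed).
t = (x̄ − μ₀)/(s/√n) = (3486 − 3323)/(438.9/√15) = 1.438
df = n − 1 = 14
p-value = P(T ≥ 1.438) ≈ 0.0862
Since p ≈ 0.0862 < α = 0.1, reject H0; the evidence is statistically significant.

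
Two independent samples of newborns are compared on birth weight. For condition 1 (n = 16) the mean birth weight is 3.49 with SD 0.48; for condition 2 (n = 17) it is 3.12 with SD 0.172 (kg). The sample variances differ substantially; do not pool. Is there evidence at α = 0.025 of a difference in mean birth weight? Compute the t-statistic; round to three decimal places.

Let group 1 = condition 1, group 2 = condition 2. H0: μ_1 = μ_2; H1: μ_1 ≠ μ_2 (Welch's two-sample t-test, two-sided).
t = (x̄_1 − x̄_2)/√(s_1²/n_1 + s_2²/n_2) = (3.49 − 3.12)/√(0.48²/16 + 0.172²/17) = 2.912
Welch–Satterthwaite df ≈ 18.59
Two-sided p-value ≈ 0.0091
Since p ≈ 0.0091 < α = 0.025, reject H0; the data support H1.

2.912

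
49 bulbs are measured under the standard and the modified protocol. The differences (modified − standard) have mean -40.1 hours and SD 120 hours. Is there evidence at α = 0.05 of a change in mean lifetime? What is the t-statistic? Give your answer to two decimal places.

-2.34

H0: μ_d = 0; H1: μ_d ≠ 0 (paired t-test on the differences, two-sided).
t = d̄/(s_d/√n) = -40.1/(120/√49) = -2.34
df = n − 1 = 48
Two-sided p-value ≈ 0.024
Since p ≈ 0.024 < α = 0.05, reject H0; the evidence is statistically significant.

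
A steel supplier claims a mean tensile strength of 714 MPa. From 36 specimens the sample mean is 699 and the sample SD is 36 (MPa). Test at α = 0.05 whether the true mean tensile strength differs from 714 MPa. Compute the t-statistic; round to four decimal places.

-2.5000

H0: μ = 714; H1: μ ≠ 714 (one-sample t-test, two-sided).
t = (x̄ − μ₀)/(s/√n) = (699 − 714)/(36/√36) = -2.5000
df = n − 1 = 35
Two-sided p-value ≈ 0.017
Since p ≈ 0.017 < α = 0.05, reject H0; the data support H1.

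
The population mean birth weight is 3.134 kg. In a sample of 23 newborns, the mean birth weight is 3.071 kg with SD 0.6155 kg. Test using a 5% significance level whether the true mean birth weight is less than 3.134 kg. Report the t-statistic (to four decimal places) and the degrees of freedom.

H0: μ = 3.134; H1: μ < 3.134 (one-sample t-test, left-tailed).
t = (x̄ − μ₀)/(s/√n) = (3.071 − 3.134)/(0.6155/√23) = -0.4909
df = n − 1 = 22
p-value = P(T ≤ -0.4909) ≈ 0.314
Since p ≈ 0.314 > α = 0.05, fail to reject H0; the evidence is not statistically significant.

t = -0.4909, df = 22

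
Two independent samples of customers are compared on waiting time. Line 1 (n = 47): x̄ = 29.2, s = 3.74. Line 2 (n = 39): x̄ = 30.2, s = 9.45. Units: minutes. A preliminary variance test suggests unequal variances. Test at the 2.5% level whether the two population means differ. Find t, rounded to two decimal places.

-0.62

Let group 1 = line 1, group 2 = line 2. H0: μ_1 = μ_2; H1: μ_1 ≠ μ_2 (Welch's two-sample t-test, two-sided).
t = (x̄_1 − x̄_2)/√(s_1²/n_1 + s_2²/n_2) = (29.2 − 30.2)/√(3.74²/47 + 9.45²/39) = -0.62
Welch–Satterthwaite df ≈ 47.85
Two-sided p-value ≈ 0.537
Since p ≈ 0.537 > α = 0.025, fail to reject H0; the evidence is not statistically significant.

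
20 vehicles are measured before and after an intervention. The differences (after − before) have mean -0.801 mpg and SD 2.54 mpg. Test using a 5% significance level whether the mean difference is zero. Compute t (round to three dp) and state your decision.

t = -1.410; fail to reject H0

H0: μ_d = 0; H1: μ_d ≠ 0 (paired t-test on the differences, two-sided).
t = d̄/(s_d/√n) = -0.801/(2.54/√20) = -1.410
df = n − 1 = 19
Two-sided p-value ≈ 0.1746
Since p ≈ 0.1746 > α = 0.05, fail to reject H0; the evidence is not statistically significant.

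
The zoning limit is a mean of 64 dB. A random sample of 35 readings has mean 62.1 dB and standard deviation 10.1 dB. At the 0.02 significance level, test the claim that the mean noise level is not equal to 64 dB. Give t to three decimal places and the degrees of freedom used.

t = -1.113, df = 34

H0: μ = 64; H1: μ ≠ 64 (one-sample t-test, two-sided).
t = (x̄ − μ₀)/(s/√n) = (62.1 − 64)/(10.1/√35) = -1.113
df = n − 1 = 34
Two-sided p-value ≈ 0.2735
Since p ≈ 0.2735 > α = 0.02, fail to reject H0; the evidence is not statistically significant.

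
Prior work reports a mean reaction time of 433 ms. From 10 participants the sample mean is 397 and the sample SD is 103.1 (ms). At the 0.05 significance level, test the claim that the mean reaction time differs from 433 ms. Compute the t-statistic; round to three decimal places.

H0: μ = 433; H1: μ ≠ 433 (one-sample t-test, two-sided).
t = (x̄ − μ₀)/(s/√n) = (397 − 433)/(103.1/√10) = -1.104
df = n − 1 = 9
Two-sided p-value ≈ 0.2982
Since p ≈ 0.2982 > α = 0.05, fail to reject H0; the evidence is not statistically significant.

-1.104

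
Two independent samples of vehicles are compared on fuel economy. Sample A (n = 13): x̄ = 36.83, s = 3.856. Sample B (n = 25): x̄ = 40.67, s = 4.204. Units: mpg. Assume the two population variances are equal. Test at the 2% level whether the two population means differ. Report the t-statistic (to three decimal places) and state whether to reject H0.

t = -2.745; reject H0

Let group 1 = sample A, group 2 = sample B. H0: μ_1 = μ_2; H1: μ_1 ≠ μ_2 (two-sample pooled-variance t-test, two-sided).
s_p² = [(13−1)·3.856² + (25−1)·4.204²]/(13+25−2) = 16.7387
t = (36.83 − 40.67)/√[16.7387·(1/13 + 1/25)] = -2.745
df = n₁ + n₂ − 2 = 36
Two-sided p-value ≈ 0.0094
Since p ≈ 0.0094 < α = 0.02, reject H0; the data support H1.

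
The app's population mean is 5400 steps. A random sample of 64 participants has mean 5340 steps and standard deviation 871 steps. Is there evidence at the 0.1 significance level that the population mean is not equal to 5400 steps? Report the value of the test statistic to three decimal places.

H0: μ = 5400; H1: μ ≠ 5400 (one-sample t-test, two-sided).
t = (x̄ − μ₀)/(s/√n) = (5340 − 5400)/(871/√64) = -0.551
df = n − 1 = 63
Two-sided p-value ≈ 0.5835
Since p ≈ 0.5835 > α = 0.1, fail to reject H0; the data do not provide sufficient evidence against H0.

-0.551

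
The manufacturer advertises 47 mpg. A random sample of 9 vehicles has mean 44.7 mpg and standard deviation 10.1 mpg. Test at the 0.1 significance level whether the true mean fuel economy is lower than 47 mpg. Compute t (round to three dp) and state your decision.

H0: μ = 47; H1: μ < 47 (one-sample t-test, left-tailed).
t = (x̄ − μ₀)/(s/√n) = (44.7 − 47)/(10.1/√9) = -0.683
df = n − 1 = 8
p-value = P(T ≤ -0.683) ≈ 0.257
Since p ≈ 0.257 > α = 0.1, fail to reject H0; the evidence is not statistically significant.

t = -0.683; fail to reject H0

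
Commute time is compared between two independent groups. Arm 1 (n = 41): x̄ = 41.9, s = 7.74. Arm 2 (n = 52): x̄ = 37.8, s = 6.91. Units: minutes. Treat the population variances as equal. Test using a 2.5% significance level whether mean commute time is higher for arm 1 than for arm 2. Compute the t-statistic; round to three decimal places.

Let group 1 = arm 1, group 2 = arm 2. H0: μ_1 = μ_2; H1: μ_1 > μ_2 (two-sample pooled-variance t-test, right-tailed).
s_p² = [(41−1)·7.74² + (52−1)·6.91²]/(41+52−2) = 53.0929
t = (41.9 − 37.8)/√[53.0929·(1/41 + 1/52)] = 2.694
df = n₁ + n₂ − 2 = 91
p-value = P(T ≥ 2.694) ≈ 0.004
Since p ≈ 0.004 < α = 0.025, reject H0; the data support H1.

2.694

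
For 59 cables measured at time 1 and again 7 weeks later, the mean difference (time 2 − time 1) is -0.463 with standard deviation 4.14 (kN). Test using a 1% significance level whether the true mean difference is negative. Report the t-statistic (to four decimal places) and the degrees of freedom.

H0: μ_d = 0; H1: μ_d < 0 (paired t-test on the differences, left-tailed).
t = d̄/(s_d/√n) = -0.463/(4.14/√59) = -0.8590
df = n − 1 = 58
p-value = P(T ≤ -0.8590) ≈ 0.1969
Since p ≈ 0.1969 > α = 0.01, fail to reject H0; the evidence is not statistically significant.

t = -0.8590, df = 58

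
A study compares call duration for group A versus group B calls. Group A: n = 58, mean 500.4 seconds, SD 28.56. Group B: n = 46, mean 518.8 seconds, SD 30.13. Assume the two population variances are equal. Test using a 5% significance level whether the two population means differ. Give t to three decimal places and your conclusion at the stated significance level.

t = -3.185; reject H0

Let group 1 = group A, group 2 = group B. H0: μ_1 = μ_2; H1: μ_1 ≠ μ_2 (two-sample pooled-variance t-test, two-sided).
s_p² = [(58−1)·28.56² + (46−1)·30.13²]/(58+46−2) = 856.325
t = (500.4 − 518.8)/√[856.325·(1/58 + 1/46)] = -3.185
df = n₁ + n₂ − 2 = 102
Two-sided p-value ≈ 0.002
Since p ≈ 0.002 < α = 0.05, reject H0; the evidence is statistically significant.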